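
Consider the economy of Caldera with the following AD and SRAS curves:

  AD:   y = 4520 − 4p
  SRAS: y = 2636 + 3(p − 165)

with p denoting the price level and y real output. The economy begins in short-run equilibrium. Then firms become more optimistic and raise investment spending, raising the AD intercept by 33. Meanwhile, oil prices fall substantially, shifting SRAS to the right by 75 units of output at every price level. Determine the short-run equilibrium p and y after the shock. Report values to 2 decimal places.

After both shocks: AD is y = 4553 − 4p and SRAS is y = 2216 + 3p.
Setting them equal: 2337 = 7p, so p = 333.86.
Substituting into AD, y = 3217.57.

p = 333.86, y = 3217.57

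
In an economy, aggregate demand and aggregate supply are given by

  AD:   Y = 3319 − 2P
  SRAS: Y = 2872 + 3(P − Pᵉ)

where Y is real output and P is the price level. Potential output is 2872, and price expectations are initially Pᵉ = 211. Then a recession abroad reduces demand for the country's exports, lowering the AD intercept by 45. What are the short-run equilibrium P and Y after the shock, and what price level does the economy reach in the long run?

Short run: P = 207, Y = 2860. Long run: P = 201.

AD shifts left: new AD is Y = 3274 − 2P. With Pᵉ = 211, SRAS is Y = 2239 + 3P.
Short run: 3274 − 2P = 2239 + 3P gives 1035 = 5P, so P = 207 and Y = 3274 − 2·207 = 2860.
Y = 2860 is below potential 2872; expectations adjust and SRAS shifts right until Y = 2872.
Long run: on the new AD curve, 2872 = 3274 − 2P gives P = 201.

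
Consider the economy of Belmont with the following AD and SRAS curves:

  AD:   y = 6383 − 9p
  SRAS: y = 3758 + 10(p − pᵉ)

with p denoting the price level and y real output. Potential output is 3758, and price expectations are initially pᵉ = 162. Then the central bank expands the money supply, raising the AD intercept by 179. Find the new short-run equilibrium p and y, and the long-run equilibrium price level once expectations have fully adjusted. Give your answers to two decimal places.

Short run: p = 232.84, y = 4466.42. Long run: p = 311.56.

AD shifts right: new AD is y = 6562 − 9p. With pᵉ = 162, SRAS is y = 2138 + 10p.
Short run: 6562 − 9p = 2138 + 10p gives 4424 = 19p, so p = 232.84 and y = 6562 − 9p = 4466.42.
y = 4466.42 is above potential 3758; expectations adjust and SRAS shifts left until y = 3758.
Long run: on the new AD curve, 3758 = 6562 − 9p gives p = 311.56.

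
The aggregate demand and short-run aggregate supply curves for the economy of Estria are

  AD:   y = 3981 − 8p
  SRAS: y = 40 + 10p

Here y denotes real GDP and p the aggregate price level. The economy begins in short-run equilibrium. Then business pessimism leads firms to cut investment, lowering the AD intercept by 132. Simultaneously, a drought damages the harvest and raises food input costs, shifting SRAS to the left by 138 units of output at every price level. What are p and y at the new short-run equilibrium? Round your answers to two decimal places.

p = 219.28, y = 2094.78

After both shocks: AD is y = 3849 − 8p and SRAS is y = 10p − 98.
Setting them equal: 3947 = 18p, so p = 219.28.
Substituting into AD, y = 2094.78.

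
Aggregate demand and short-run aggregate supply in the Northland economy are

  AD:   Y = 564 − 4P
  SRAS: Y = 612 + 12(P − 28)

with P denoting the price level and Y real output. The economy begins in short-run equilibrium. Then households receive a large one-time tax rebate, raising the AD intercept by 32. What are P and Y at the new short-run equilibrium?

P = 20, Y = 516

This is a positive demand shock: AD shifts right.
New AD: Y = 596 − 4P.
SRAS can be written Y = 276 + 12P.
Set AD = SRAS: 596 − 4P = 276 + 12P, so 320 = 16P and P = 20.
Y = 596 − 4·20 = 516.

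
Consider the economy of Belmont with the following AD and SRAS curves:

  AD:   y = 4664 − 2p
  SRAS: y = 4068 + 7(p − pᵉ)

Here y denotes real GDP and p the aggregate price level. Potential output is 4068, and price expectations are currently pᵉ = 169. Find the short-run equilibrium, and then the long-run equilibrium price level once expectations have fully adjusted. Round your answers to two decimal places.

Short run: with pᵉ = 169, SRAS is y = 2885 + 7p. Setting AD = SRAS gives 1779 = 9p, so p = 197.67 and y = 4664 − 2p = 4268.67.
Output 4268.67 is above potential 4068, so over time expected prices rise and SRAS shifts left until y returns to 4068.
Long run: y = 4068 on the AD curve gives 4068 = 4664 − 2p, so p = 298.00.

Short run: p = 197.67, y = 4268.67. Long run: p = 298.00.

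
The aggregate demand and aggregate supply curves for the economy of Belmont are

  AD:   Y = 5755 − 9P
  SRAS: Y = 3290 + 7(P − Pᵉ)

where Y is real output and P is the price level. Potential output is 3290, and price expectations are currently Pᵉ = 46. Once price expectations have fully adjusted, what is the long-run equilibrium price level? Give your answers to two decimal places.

Short run: with Pᵉ = 46, SRAS is Y = 2968 + 7P. Setting AD = SRAS gives 2787 = 16P, so P = 174.19 and Y = 5755 − 9P = 4187.31.
Output 4187.31 is above potential 3290, so over time expected prices rise and SRAS shifts left until Y returns to 3290.
Long run: Y = 3290 on the AD curve gives 3290 = 5755 − 9P, so P = 273.89.

Long-run P = 273.89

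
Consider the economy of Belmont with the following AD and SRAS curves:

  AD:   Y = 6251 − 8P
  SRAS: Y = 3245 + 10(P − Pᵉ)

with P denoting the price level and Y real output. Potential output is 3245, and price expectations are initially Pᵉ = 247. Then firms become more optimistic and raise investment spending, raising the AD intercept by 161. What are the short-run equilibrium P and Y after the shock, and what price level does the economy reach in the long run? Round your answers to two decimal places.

AD shifts right: new AD is Y = 6412 − 8P. With Pᵉ = 247, SRAS is Y = 775 + 10P.
Short run: 6412 − 8P = 775 + 10P gives 5637 = 18P, so P = 313.17 and Y = 6412 − 8P = 3906.67.
Y = 3906.67 is above potential 3245; expectations adjust and SRAS shifts left until Y = 3245.
Long run: on the new AD curve, 3245 = 6412 − 8P gives P = 395.88.

Short run: P = 313.17, Y = 3906.67. Long run: P = 395.88.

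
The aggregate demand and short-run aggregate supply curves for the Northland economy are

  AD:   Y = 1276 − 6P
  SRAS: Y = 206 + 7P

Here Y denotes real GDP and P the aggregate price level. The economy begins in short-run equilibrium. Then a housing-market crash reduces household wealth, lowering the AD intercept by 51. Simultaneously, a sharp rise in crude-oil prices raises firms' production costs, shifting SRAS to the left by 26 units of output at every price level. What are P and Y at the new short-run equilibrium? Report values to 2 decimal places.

After both shocks: AD is Y = 1225 − 6P and SRAS is Y = 180 + 7P.
Setting them equal: 1045 = 13P, so P = 80.38.
Substituting into AD, Y = 742.69.

P = 80.38, Y = 742.69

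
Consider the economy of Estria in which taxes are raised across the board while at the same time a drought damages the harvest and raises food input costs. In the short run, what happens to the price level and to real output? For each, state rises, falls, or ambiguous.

The first event is a negative demand shock: AD shifts left, which by itself pushes P down and Y down.
The second is an adverse supply shock: SRAS shifts left, which by itself pushes P up and Y down.
The two shocks push P in opposite directions, so the effect on P is ambiguous. Both shocks push Y down, so Y falls.

Price level: ambiguous; output: falls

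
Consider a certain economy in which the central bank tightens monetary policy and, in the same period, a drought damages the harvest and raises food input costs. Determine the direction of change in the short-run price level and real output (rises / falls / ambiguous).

The first event is a negative demand shock: AD shifts left, which by itself pushes P down and Y down.
The second is an adverse supply shock: SRAS shifts left, which by itself pushes P up and Y down.
The two shocks push P in opposite directions, so the effect on P is ambiguous. Both shocks push Y down, so Y falls.

Price level: ambiguous; output: falls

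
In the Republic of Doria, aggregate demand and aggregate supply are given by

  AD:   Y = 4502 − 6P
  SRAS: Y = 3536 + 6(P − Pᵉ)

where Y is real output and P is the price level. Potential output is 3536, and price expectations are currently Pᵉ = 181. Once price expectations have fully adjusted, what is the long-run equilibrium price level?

Long-run P = 161

Short run: with Pᵉ = 181, SRAS is Y = 2450 + 6P. Setting AD = SRAS gives 2052 = 12P, so P = 171 and Y = 4502 − 6·171 = 3476.
Output 3476 is below potential 3536, so over time expected prices fall and SRAS shifts right until Y returns to 3536.
Long run: Y = 3536 on the AD curve gives 3536 = 4502 − 6P, so P = 161.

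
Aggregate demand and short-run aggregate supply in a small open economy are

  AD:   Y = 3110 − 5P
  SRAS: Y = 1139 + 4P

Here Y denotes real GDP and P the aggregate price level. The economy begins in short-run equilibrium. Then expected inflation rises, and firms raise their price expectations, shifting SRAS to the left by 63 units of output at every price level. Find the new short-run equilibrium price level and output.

P = 226, Y = 1980

This is a negative supply shock: SRAS shifts left.
New SRAS: Y = 1076 + 4P.
Set AD = SRAS: 3110 − 5P = 1076 + 4P, so 2034 = 9P and P = 226.
Y = 3110 − 5·226 = 1980.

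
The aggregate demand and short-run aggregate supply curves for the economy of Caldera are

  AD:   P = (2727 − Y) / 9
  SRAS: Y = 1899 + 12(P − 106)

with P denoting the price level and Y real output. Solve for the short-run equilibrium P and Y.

P = 100, Y = 1827

Write SRAS as Y = 1899 + 12P − 1272 = 627 + 12P.
Rearrange AD to Y = 2727 − 9P.
Set AD = SRAS: 2727 − 9P = 627 + 12P, so 2100 = 21P and P = 100.
Then Y = 2727 − 9·100 = 1827.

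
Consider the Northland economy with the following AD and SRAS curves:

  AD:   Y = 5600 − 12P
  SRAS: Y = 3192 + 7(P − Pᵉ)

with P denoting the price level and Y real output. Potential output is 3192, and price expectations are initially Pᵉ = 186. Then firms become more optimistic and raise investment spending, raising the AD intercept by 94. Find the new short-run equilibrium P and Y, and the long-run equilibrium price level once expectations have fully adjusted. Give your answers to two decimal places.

AD shifts right: new AD is Y = 5694 − 12P. With Pᵉ = 186, SRAS is Y = 1890 + 7P.
Short run: 5694 − 12P = 1890 + 7P gives 3804 = 19P, so P = 200.21 and Y = 5694 − 12P = 3291.47.
Y = 3291.47 is above potential 3192; expectations adjust and SRAS shifts left until Y = 3192.
Long run: on the new AD curve, 3192 = 5694 − 12P gives P = 208.50.

Short run: P = 200.21, Y = 3291.47. Long run: P = 208.50.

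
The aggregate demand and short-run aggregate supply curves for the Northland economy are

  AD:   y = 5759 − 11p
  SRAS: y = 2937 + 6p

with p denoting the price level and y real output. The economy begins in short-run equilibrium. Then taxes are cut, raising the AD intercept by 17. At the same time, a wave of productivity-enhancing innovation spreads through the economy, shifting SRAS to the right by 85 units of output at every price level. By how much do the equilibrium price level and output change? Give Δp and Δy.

After both shocks: AD is y = 5776 − 11p and SRAS is y = 3022 + 6p.
Setting them equal: 2754 = 17p, so p = 162.
y = 5776 − 11·162 = 3994.
Initially p = 166, y = 3933, so Δp = -4 and Δy = +61.

Δp = -4, Δy = +61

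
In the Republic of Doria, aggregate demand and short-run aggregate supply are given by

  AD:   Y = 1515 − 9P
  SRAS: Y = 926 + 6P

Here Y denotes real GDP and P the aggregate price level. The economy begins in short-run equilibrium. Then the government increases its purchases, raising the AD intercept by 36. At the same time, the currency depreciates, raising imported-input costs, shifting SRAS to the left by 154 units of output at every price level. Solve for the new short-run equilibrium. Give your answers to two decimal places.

P = 51.93, Y = 1083.60

After both shocks: AD is Y = 1551 − 9P and SRAS is Y = 772 + 6P.
Setting them equal: 779 = 15P, so P = 51.93.
Substituting into AD, Y = 1083.60.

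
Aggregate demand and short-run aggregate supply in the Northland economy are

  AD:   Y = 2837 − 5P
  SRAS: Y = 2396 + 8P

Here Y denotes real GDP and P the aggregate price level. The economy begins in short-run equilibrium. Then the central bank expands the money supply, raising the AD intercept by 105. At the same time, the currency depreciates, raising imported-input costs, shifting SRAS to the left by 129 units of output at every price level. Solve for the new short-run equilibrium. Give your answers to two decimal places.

P = 51.92, Y = 2682.38

After both shocks: AD is Y = 2942 − 5P and SRAS is Y = 2267 + 8P.
Setting them equal: 675 = 13P, so P = 51.92.
Substituting into AD, Y = 2682.38.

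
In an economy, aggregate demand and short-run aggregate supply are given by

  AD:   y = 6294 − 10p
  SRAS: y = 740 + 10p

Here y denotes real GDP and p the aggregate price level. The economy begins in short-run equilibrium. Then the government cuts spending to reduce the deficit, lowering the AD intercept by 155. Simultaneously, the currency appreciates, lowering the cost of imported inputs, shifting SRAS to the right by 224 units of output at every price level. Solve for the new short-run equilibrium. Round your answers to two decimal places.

p = 258.75, y = 3551.50

After both shocks: AD is y = 6139 − 10p and SRAS is y = 964 + 10p.
Setting them equal: 5175 = 20p, so p = 258.75.
Substituting into AD, y = 3551.50.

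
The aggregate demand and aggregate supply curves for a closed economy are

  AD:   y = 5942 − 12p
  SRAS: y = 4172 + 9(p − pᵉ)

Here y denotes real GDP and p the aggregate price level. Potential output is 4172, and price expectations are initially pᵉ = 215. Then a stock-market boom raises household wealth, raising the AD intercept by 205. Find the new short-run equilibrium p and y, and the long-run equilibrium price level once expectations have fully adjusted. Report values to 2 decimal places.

AD shifts right: new AD is y = 6147 − 12p. With pᵉ = 215, SRAS is y = 2237 + 9p.
Short run: 6147 − 12p = 2237 + 9p gives 3910 = 21p, so p = 186.19 and y = 6147 − 12p = 3912.71.
y = 3912.71 is below potential 4172; expectations adjust and SRAS shifts right until y = 4172.
Long run: on the new AD curve, 4172 = 6147 − 12p gives p = 164.58.

Short run: p = 186.19, y = 3912.71. Long run: p = 164.58.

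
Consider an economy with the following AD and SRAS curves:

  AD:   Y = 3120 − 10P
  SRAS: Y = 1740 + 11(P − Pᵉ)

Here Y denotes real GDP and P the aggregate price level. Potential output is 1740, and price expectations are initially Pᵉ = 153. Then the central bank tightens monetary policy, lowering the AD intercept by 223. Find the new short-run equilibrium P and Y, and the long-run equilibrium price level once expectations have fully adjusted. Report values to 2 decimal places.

Short run: P = 135.24, Y = 1544.62. Long run: P = 115.70.

AD shifts left: new AD is Y = 2897 − 10P. With Pᵉ = 153, SRAS is Y = 57 + 11P.
Short run: 2897 − 10P = 57 + 11P gives 2840 = 21P, so P = 135.24 and Y = 2897 − 10P = 1544.62.
Y = 1544.62 is below potential 1740; expectations adjust and SRAS shifts right until Y = 1740.
Long run: on the new AD curve, 1740 = 2897 − 10P gives P = 115.70.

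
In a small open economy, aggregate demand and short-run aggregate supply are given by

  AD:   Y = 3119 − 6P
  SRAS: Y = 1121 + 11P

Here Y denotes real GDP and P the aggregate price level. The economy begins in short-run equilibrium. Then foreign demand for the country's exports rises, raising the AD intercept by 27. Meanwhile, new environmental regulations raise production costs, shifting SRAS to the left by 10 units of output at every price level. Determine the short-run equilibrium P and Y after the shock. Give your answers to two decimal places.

P = 119.71, Y = 2427.76

After both shocks: AD is Y = 3146 − 6P and SRAS is Y = 1111 + 11P.
Setting them equal: 2035 = 17P, so P = 119.71.
Substituting into AD, Y = 2427.76.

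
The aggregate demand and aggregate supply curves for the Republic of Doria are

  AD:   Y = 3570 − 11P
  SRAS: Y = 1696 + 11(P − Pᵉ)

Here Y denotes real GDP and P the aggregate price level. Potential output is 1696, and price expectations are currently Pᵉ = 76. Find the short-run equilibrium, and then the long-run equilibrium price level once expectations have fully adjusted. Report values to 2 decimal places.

Short run: with Pᵉ = 76, SRAS is Y = 860 + 11P. Setting AD = SRAS gives 2710 = 22P, so P = 123.18 and Y = 3570 − 11P = 2215.00.
Output 2215.00 is above potential 1696, so over time expected prices rise and SRAS shifts left until Y returns to 1696.
Long run: Y = 1696 on the AD curve gives 1696 = 3570 − 11P, so P = 170.36.

Short run: P = 123.18, Y = 2215.00. Long run: P = 170.36.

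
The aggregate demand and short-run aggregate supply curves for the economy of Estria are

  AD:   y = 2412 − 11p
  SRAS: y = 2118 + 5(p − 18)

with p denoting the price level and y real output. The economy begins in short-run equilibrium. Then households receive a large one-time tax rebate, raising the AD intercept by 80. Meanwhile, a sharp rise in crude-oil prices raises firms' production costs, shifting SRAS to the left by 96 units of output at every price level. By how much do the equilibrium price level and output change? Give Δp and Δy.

After both shocks: AD is y = 2492 − 11p and SRAS is y = 1932 + 5p.
Setting them equal: 560 = 16p, so p = 35.
y = 2492 − 11·35 = 2107.
Initially p = 24, y = 2148, so Δp = +11 and Δy = -41.

Δp = +11, Δy = -41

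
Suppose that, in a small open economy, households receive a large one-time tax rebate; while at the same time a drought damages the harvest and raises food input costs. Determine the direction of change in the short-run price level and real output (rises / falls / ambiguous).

The first event is a positive demand shock: AD shifts right, which by itself pushes P up and Y up.
The second is an adverse supply shock: SRAS shifts left, which by itself pushes P up and Y down.
Both shocks push P up, so P rises. The two shocks push Y in opposite directions, so the effect on Y is ambiguous.

Price level: rises; output: ambiguous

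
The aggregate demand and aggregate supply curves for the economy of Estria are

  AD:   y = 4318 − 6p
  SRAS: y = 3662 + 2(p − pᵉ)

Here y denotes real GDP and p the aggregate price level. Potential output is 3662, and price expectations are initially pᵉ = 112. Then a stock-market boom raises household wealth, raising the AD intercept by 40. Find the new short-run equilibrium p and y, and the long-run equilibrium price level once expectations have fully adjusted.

Short run: p = 115, y = 3668. Long run: p = 116.

AD shifts right: new AD is y = 4358 − 6p. With pᵉ = 112, SRAS is y = 3438 + 2p.
Short run: 4358 − 6p = 3438 + 2p gives 920 = 8p, so p = 115 and y = 4358 − 6·115 = 3668.
y = 3668 is above potential 3662; expectations adjust and SRAS shifts left until y = 3662.
Long run: on the new AD curve, 3662 = 4358 − 6p gives p = 116.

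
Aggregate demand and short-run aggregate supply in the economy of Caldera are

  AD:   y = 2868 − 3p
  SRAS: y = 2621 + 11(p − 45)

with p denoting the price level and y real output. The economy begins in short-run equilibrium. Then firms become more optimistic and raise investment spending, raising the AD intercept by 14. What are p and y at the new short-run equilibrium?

This is a positive demand shock: AD shifts right.
New AD: y = 2882 − 3p.
SRAS can be written y = 2126 + 11p.
Set AD = SRAS: 2882 − 3p = 2126 + 11p, so 756 = 14p and p = 54.
y = 2882 − 3·54 = 2720.

p = 54, y = 2720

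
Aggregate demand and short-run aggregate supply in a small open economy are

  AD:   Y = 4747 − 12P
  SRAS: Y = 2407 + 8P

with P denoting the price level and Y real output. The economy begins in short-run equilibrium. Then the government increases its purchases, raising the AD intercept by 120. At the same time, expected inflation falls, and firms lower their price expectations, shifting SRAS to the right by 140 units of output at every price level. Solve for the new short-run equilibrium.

After both shocks: AD is Y = 4867 − 12P and SRAS is Y = 2547 + 8P.
Setting them equal: 2320 = 20P, so P = 116.
Y = 4867 − 12·116 = 3475.

P = 116, Y = 3475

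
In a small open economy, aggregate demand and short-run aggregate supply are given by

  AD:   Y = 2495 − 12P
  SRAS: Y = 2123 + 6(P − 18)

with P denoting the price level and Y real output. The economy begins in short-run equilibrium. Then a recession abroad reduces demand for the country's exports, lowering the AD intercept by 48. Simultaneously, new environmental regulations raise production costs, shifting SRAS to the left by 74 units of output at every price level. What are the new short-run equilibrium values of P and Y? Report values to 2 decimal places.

After both shocks: AD is Y = 2447 − 12P and SRAS is Y = 1941 + 6P.
Setting them equal: 506 = 18P, so P = 28.11.
Substituting into AD, Y = 2109.67.

P = 28.11, Y = 2109.67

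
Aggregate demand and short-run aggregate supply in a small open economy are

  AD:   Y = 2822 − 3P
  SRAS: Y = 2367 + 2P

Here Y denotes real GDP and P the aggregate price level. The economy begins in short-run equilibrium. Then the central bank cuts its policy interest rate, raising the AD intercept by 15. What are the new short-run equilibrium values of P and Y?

This is a positive demand shock: AD shifts right.
New AD: Y = 2837 − 3P.
Set AD = SRAS: 2837 − 3P = 2367 + 2P, so 470 = 5P and P = 94.
Y = 2837 − 3·94 = 2555.

P = 94, Y = 2555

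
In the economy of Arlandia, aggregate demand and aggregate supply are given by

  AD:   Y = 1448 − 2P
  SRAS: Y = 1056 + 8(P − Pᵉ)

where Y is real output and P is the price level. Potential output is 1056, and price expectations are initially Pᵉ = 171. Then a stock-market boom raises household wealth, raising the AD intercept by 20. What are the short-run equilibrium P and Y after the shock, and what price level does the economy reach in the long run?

Short run: P = 178, Y = 1112. Long run: P = 206.

AD shifts right: new AD is Y = 1468 − 2P. With Pᵉ = 171, SRAS is Y = 8P − 312.
Short run: 1468 − 2P = 8P − 312 gives 1780 = 10P, so P = 178 and Y = 1468 − 2·178 = 1112.
Y = 1112 is above potential 1056; expectations adjust and SRAS shifts left until Y = 1056.
Long run: on the new AD curve, 1056 = 1468 − 2P gives P = 206.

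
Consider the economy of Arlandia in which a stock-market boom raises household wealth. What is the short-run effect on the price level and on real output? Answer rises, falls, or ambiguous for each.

Price level: rises; output: rises

This is a positive demand shock: AD shifts right.
Moving along the upward-sloping SRAS curve, P rises and Y rises.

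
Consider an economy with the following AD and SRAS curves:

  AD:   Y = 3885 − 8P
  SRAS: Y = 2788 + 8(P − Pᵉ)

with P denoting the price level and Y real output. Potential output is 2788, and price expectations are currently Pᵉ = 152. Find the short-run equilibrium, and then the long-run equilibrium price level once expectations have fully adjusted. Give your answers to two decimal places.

Short run: P = 144.56, Y = 2728.50. Long run: P = 137.13.

Short run: with Pᵉ = 152, SRAS is Y = 1572 + 8P. Setting AD = SRAS gives 2313 = 16P, so P = 144.56 and Y = 3885 − 8P = 2728.50.
Output 2728.50 is below potential 2788, so over time expected prices fall and SRAS shifts right until Y returns to 2788.
Long run: Y = 2788 on the AD curve gives 2788 = 3885 − 8P, so P = 137.13.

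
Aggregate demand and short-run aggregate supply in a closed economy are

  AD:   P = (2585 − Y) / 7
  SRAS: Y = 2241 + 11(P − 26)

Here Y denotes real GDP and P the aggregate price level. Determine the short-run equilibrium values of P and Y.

P = 35, Y = 2340

Write SRAS as Y = 2241 + 11P − 286 = 1955 + 11P.
Rearrange AD to Y = 2585 − 7P.
Set AD = SRAS: 2585 − 7P = 1955 + 11P, so 630 = 18P and P = 35.
Then Y = 2585 − 7·35 = 2340.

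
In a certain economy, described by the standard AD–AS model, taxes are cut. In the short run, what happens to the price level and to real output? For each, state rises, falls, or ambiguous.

This is a positive demand shock: AD shifts right.
Moving along the upward-sloping SRAS curve, P rises and Y rises.

Price level: rises; output: rises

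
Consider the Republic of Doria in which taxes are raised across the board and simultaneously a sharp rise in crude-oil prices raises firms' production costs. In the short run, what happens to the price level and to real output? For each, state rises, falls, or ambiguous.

The first event is a negative demand shock: AD shifts left, which by itself pushes P down and Y down.
The second is an adverse supply shock: SRAS shifts left, which by itself pushes P up and Y down.
The two shocks push P in opposite directions, so the effect on P is ambiguous. Both shocks push Y down, so Y falls.

Price level: ambiguous; output: falls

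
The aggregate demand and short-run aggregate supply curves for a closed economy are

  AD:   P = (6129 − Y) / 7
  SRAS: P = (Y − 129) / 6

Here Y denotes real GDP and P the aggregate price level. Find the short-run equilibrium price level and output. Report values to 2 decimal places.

P = 461.54, Y = 2898.23

Rearrange AD to Y = 6129 − 7P.
Rearrange SRAS to Y = 129 + 6P.
Set AD = SRAS: 6129 − 7P = 129 + 6P, so 6000 = 13P and P = 461.54.
Substituting into AD, Y = 6129 − 7P = 2898.23.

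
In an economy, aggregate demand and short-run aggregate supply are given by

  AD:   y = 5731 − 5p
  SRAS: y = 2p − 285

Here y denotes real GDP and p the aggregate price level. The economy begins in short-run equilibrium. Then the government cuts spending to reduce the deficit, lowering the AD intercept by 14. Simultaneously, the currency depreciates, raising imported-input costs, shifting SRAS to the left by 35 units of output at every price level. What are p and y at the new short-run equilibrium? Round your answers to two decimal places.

p = 862.43, y = 1404.86

After both shocks: AD is y = 5717 − 5p and SRAS is y = 2p − 320.
Setting them equal: 6037 = 7p, so p = 862.43.
Substituting into AD, y = 1404.86.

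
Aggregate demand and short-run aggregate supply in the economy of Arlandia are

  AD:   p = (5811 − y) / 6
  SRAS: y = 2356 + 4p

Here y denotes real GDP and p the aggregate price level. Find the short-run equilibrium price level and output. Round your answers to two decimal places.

Rearrange AD to y = 5811 − 6p.
Set AD = SRAS: 5811 − 6p = 2356 + 4p, so 3455 = 10p and p = 345.50.
Substituting into AD, y = 5811 − 6p = 3738.00.

p = 345.50, y = 3738.00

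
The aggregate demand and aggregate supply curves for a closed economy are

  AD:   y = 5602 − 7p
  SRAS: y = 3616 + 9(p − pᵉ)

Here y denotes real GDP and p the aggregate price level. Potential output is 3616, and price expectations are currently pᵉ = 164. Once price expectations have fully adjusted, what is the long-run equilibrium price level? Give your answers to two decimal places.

Long-run p = 283.71

Short run: with pᵉ = 164, SRAS is y = 2140 + 9p. Setting AD = SRAS gives 3462 = 16p, so p = 216.38 and y = 5602 − 7p = 4087.38.
Output 4087.38 is above potential 3616, so over time expected prices rise and SRAS shifts left until y returns to 3616.
Long run: y = 3616 on the AD curve gives 3616 = 5602 − 7p, so p = 283.71.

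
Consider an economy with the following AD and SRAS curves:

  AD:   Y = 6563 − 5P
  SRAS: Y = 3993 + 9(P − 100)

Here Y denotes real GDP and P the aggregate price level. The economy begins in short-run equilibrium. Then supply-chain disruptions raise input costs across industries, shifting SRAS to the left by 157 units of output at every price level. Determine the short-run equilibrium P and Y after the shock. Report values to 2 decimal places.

P = 259.07, Y = 5267.64

This is a negative supply shock: SRAS shifts left.
New SRAS: Y = 2936 + 9P.
Set AD = SRAS: 6563 − 5P = 2936 + 9P, so 3627 = 14P and P = 259.07.
Substituting into AD, Y = 5267.64.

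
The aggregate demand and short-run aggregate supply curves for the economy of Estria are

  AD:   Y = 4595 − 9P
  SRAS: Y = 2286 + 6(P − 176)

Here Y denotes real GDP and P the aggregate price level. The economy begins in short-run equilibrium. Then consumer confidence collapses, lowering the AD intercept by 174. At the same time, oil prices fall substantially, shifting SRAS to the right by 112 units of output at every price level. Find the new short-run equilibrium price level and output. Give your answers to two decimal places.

P = 205.27, Y = 2573.60

After both shocks: AD is Y = 4421 − 9P and SRAS is Y = 1342 + 6P.
Setting them equal: 3079 = 15P, so P = 205.27.
Substituting into AD, Y = 2573.60.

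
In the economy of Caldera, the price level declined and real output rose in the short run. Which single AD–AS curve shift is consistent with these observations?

P fell and Y rose. An AD shift moves P and Y in the same direction; an SRAS shift moves them in opposite directions.
Here P and Y moved in opposite directions, so the SRAS curve shifted.
Since Y rose, SRAS shifted right.

SRAS shifted right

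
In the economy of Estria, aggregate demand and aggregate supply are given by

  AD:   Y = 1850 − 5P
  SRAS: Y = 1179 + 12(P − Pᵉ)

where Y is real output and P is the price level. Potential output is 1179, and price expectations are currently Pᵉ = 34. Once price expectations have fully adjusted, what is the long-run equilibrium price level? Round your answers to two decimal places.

Short run: with Pᵉ = 34, SRAS is Y = 771 + 12P. Setting AD = SRAS gives 1079 = 17P, so P = 63.47 and Y = 1850 − 5P = 1532.65.
Output 1532.65 is above potential 1179, so over time expected prices rise and SRAS shifts left until Y returns to 1179.
Long run: Y = 1179 on the AD curve gives 1179 = 1850 − 5P, so P = 134.20.

Long-run P = 134.20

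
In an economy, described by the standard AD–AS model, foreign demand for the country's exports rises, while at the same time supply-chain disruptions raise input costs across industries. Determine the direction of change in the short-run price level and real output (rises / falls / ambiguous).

Price level: rises; output: ambiguous

The first event is a positive demand shock: AD shifts right, which by itself pushes P up and Y up.
The second is an adverse supply shock: SRAS shifts left, which by itself pushes P up and Y down.
Both shocks push P up, so P rises. The two shocks push Y in opposite directions, so the effect on Y is ambiguous.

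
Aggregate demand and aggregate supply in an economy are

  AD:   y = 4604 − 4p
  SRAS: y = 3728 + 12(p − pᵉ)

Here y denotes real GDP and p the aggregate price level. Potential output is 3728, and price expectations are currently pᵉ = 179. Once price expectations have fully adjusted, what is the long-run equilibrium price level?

Long-run p = 219

Short run: with pᵉ = 179, SRAS is y = 1580 + 12p. Setting AD = SRAS gives 3024 = 16p, so p = 189 and y = 4604 − 4·189 = 3848.
Output 3848 is above potential 3728, so over time expected prices rise and SRAS shifts left until y returns to 3728.
Long run: y = 3728 on the AD curve gives 3728 = 4604 − 4p, so p = 219.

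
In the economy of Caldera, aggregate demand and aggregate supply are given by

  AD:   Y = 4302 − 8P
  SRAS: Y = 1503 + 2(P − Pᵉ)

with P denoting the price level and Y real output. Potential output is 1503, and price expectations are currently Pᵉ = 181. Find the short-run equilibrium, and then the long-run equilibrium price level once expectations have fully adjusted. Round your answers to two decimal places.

Short run: with Pᵉ = 181, SRAS is Y = 1141 + 2P. Setting AD = SRAS gives 3161 = 10P, so P = 316.10 and Y = 4302 − 8P = 1773.20.
Output 1773.20 is above potential 1503, so over time expected prices rise and SRAS shifts left until Y returns to 1503.
Long run: Y = 1503 on the AD curve gives 1503 = 4302 − 8P, so P = 349.88.

Short run: P = 316.10, Y = 1773.20. Long run: P = 349.88.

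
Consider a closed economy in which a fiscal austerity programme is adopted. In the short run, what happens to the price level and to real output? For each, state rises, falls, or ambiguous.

Price level: falls; output: falls

This is a negative demand shock: AD shifts left.
Moving along the upward-sloping SRAS curve, P falls and Y falls.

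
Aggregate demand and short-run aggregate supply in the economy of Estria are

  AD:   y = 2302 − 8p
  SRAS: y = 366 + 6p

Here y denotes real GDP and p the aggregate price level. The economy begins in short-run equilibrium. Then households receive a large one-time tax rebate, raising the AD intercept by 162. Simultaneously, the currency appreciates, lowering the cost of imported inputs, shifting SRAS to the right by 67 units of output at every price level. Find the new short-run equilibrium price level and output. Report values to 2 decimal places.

After both shocks: AD is y = 2464 − 8p and SRAS is y = 433 + 6p.
Setting them equal: 2031 = 14p, so p = 145.07.
Substituting into AD, y = 1303.43.

p = 145.07, y = 1303.43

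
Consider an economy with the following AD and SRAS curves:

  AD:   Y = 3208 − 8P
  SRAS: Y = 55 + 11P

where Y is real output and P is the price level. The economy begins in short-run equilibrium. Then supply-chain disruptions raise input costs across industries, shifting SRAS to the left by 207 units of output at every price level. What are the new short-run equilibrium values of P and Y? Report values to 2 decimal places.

This is a negative supply shock: SRAS shifts left.
New SRAS: Y = 11P − 152.
Set AD = SRAS: 3208 − 8P = 11P − 152, so 3360 = 19P and P = 176.84.
Substituting into AD, Y = 1793.26.

P = 176.84, Y = 1793.26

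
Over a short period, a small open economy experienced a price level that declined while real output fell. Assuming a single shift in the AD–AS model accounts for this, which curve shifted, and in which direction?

P fell and Y fell. An AD shift moves P and Y in the same direction; an SRAS shift moves them in opposite directions.
Here P and Y moved in the same direction, so the AD curve shifted.
Since Y fell, AD shifted left.

AD shifted left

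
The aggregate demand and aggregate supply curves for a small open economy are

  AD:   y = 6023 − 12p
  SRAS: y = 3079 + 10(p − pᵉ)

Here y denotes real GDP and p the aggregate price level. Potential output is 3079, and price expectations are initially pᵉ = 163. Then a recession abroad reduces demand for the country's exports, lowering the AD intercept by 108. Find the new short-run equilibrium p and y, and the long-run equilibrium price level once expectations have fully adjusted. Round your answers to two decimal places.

AD shifts left: new AD is y = 5915 − 12p. With pᵉ = 163, SRAS is y = 1449 + 10p.
Short run: 5915 − 12p = 1449 + 10p gives 4466 = 22p, so p = 203.00 and y = 5915 − 12p = 3479.00.
y = 3479.00 is above potential 3079; expectations adjust and SRAS shifts left until y = 3079.
Long run: on the new AD curve, 3079 = 5915 − 12p gives p = 236.33.

Short run: p = 203.00, y = 3479.00. Long run: p = 236.33.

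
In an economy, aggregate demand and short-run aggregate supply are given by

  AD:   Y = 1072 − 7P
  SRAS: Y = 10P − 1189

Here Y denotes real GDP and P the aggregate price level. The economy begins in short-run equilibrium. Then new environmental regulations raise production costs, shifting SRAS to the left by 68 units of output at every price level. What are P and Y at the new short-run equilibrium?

This is a negative supply shock: SRAS shifts left.
New SRAS: Y = 10P − 1257.
Set AD = SRAS: 1072 − 7P = 10P − 1257, so 2329 = 17P and P = 137.
Y = 1072 − 7·137 = 113.

P = 137, Y = 113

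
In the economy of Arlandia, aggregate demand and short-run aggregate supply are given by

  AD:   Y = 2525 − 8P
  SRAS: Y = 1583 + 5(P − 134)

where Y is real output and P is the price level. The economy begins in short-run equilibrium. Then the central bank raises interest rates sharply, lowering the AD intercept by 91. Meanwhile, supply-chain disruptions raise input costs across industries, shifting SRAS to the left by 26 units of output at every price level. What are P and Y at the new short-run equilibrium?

P = 119, Y = 1482

After both shocks: AD is Y = 2434 − 8P and SRAS is Y = 887 + 5P.
Setting them equal: 1547 = 13P, so P = 119.
Y = 2434 − 8·119 = 1482.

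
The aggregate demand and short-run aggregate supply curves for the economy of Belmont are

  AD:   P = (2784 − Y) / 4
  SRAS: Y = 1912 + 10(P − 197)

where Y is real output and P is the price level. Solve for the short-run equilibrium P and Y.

Write SRAS as Y = 1912 + 10P − 1970 = 10P − 58.
Rearrange AD to Y = 2784 − 4P.
Set AD = SRAS: 2784 − 4P = 10P − 58, so 2842 = 14P and P = 203.
Then Y = 2784 − 4·203 = 1972.

P = 203, Y = 1972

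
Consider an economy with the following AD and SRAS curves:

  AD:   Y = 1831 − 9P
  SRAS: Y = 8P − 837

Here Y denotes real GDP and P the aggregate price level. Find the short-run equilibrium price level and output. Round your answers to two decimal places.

P = 156.94, Y = 418.53

Set AD = SRAS: 1831 − 9P = 8P − 837, so 2668 = 17P and P = 156.94.
Substituting into AD, Y = 1831 − 9P = 418.53.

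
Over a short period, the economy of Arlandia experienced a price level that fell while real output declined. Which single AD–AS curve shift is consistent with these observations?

P fell and Y fell. An AD shift moves P and Y in the same direction; an SRAS shift moves them in opposite directions.
Here P and Y moved in the same direction, so the AD curve shifted.
Since Y fell, AD shifted left.

AD shifted left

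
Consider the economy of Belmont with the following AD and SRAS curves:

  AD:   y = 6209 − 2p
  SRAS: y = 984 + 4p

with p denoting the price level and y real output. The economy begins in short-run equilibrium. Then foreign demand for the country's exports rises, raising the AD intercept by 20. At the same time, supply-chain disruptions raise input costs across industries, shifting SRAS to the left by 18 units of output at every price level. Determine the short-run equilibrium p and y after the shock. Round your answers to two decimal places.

After both shocks: AD is y = 6229 − 2p and SRAS is y = 966 + 4p.
Setting them equal: 5263 = 6p, so p = 877.17.
Substituting into AD, y = 4474.67.

p = 877.17, y = 4474.67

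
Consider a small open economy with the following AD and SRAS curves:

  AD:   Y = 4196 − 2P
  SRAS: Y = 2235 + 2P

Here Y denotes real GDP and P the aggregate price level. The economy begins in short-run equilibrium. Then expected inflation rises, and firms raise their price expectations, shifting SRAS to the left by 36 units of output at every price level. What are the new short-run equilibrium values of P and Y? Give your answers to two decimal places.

This is a negative supply shock: SRAS shifts left.
New SRAS: Y = 2199 + 2P.
Set AD = SRAS: 4196 − 2P = 2199 + 2P, so 1997 = 4P and P = 499.25.
Substituting into AD, Y = 3197.50.

P = 499.25, Y = 3197.50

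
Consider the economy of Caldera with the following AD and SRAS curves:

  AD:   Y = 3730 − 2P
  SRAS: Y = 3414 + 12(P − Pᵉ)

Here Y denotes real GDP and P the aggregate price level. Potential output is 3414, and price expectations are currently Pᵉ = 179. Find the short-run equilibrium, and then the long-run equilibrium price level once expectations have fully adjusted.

Short run: with Pᵉ = 179, SRAS is Y = 1266 + 12P. Setting AD = SRAS gives 2464 = 14P, so P = 176 and Y = 3730 − 2·176 = 3378.
Output 3378 is below potential 3414, so over time expected prices fall and SRAS shifts right until Y returns to 3414.
Long run: Y = 3414 on the AD curve gives 3414 = 3730 − 2P, so P = 158.

Short run: P = 176, Y = 3378. Long run: P = 158.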